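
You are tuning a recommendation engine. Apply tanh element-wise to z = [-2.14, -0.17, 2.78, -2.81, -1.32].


tanh(-2.14) = -0.9727
tanh(-0.17) = -0.1684
tanh(2.78) = 0.9923
tanh(-2.81) = -0.9928
tanh(-1.32) = -0.8668
result = [-0.9727, -0.1684, 0.9923, -0.9928, -0.8668]

[-0.9727, -0.1684, 0.9923, -0.9928, -0.8668]


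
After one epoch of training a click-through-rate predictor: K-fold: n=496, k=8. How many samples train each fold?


Fold size = 496/8 = 62
Training per fold = 496 - 62 = 434

434


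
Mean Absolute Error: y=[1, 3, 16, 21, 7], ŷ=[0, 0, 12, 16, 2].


Absolute errors: |1-0|=1, |3-0|=3, |16-12|=4, |21-16|=5, |7-2|=5
Sum = 18
MAE = 18/5 = 18/5

18/5


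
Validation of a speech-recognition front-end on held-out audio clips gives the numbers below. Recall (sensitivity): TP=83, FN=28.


Recall = TP/(TP+FN)
= 83/(83+28)
= 83/111 = 74.77%

74.77%


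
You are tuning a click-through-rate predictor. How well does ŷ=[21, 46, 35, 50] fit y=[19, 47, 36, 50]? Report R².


ȳ = 38
SS_res = Σ(y-ŷ)² = 6
SS_tot = Σ(y-ȳ)² = 590
R² = 1 - SS_res/SS_tot = 1 - 0.0102 = 0.9898

0.9898


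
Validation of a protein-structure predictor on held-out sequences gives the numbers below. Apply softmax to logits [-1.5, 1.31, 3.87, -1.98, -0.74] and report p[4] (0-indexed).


Exponentials: e^-1.5=0.2231, e^1.31=3.7062, e^3.87=47.9424, e^-1.98=0.1381, e^-0.74=0.4771
Sum = 52.4869
Softmax = [0.0043, 0.0706, 0.9134, 0.0026, 0.0091]
p[4] = 0.4771/52.4869 = 0.0091

0.0091


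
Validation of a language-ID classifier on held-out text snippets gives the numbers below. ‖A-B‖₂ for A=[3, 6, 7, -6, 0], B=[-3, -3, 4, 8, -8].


d = √((3+ 3)² + (6+ 3)² + (7-4)² + (-6-8)² + (0+ 8)²)
  = √(36 + 81 + 9 + 196 + 64)
  = √386 = 19.6469

19.6469


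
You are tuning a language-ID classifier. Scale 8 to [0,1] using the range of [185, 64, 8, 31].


min=8, max=185
(8-8)/(185-8) = 0/177 = 0.0

0.0


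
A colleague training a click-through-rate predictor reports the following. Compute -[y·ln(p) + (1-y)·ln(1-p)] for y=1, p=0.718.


BCE = -[y·ln(p) + (1-y)·ln(1-p)]
= -1·ln(0.718) - 0
= -ln(0.718) = 0.3313

0.3313


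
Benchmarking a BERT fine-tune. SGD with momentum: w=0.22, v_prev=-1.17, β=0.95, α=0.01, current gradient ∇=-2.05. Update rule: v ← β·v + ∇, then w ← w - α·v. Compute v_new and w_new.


v_new = 0.95·-1.17 - 2.05 = -1.1115 - 2.05 = -3.1615
w_new = 0.22 - 0.01·-3.1615 = 0.22 + 0.031615 = 0.251615

v_new=-3.1615, w_new=0.251615


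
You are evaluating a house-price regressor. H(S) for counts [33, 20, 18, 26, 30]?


Probabilities: [33/127, 20/127, 18/127, 26/127, 30/127] ≈ [0.2598, 0.1575, 0.1417, 0.2047, 0.2362]
H = -((33/127)·log₂(33/127) + (20/127)·log₂(20/127) + (18/127)·log₂(18/127) + (26/127)·log₂(26/127) + (30/127)·log₂(30/127))
  = 2.2849 bits

2.2849 bits


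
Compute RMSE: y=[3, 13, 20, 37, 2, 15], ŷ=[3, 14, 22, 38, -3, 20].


MSE = 56/6 = 9.3333
RMSE = √(56/6) = 3.0551

3.0551


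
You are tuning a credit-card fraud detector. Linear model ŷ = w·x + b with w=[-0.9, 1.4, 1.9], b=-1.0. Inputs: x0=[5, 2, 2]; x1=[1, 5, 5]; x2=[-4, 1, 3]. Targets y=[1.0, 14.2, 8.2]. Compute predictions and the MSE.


ŷ0 = (-0.9)·(5) + (1.4)·(2) + (1.9)·(2) - 1.0 = 1.1
ŷ1 = (-0.9)·(1) + (1.4)·(5) + (1.9)·(5) - 1.0 = 14.6
ŷ2 = (-0.9)·(-4) + (1.4)·(1) + (1.9)·(3) - 1.0 = 9.7
errors² = [0.01, 0.16, 2.25]
MSE = 2.4200/3 = 0.8067

0.8067


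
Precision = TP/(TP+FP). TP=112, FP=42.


Precision = TP/(TP+FP)
= 112/(112+42)
= 112/154 = 72.73%

72.73%


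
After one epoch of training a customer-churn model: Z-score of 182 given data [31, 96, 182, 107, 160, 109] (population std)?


μ = 114.1667, σ = 48.3509
z = (182 - 114.1667)/48.3509 = 1.4029

1.4029


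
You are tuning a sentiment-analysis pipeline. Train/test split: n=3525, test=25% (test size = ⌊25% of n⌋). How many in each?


Test = ⌊3525·25/100⌋ = 881
Train = 3525 - 881 = 2644

Train: 2644, Test: 881


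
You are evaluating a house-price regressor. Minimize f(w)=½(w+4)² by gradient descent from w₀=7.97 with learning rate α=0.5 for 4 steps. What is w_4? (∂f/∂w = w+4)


step 1: grad = 7.97+4 = 11.97; w = 7.97 - 0.5·(11.97) = 1.985
step 2: grad = 1.985+4 = 5.985; w = 1.985 - 0.5·(5.985) = -1.0075
step 3: grad = -1.0075+4 = 2.9925; w = -1.0075 - 0.5·(2.9925) = -2.50375
step 4: grad = -2.50375+4 = 1.49625; w = -2.50375 - 0.5·(1.49625) = -3.251875

-3.251875


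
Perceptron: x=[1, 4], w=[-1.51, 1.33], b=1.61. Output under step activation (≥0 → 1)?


z = (1)·(-1.51) + (4)·(1.33) + 1.61
  = 5.42
step(z) = 1 (z≥0)

1


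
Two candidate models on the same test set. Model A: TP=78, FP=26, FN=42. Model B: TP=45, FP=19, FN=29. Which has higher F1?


Model A: P=78/104=0.75, R=78/120=0.65, F1=2PR/(P+R)=2TP/(2TP+FP+FN)=156/224=0.6964
Model B: P=45/64=0.7031, R=45/74=0.6081, F1=2PR/(P+R)=2TP/(2TP+FP+FN)=90/138=0.6522
0.6964 > 0.6522 → Model A

Model A


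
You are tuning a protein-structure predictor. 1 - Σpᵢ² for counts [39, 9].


Probabilities: [39/48, 9/48] ≈ [0.8125, 0.1875]
Σpᵢ² = (1521 + 81)/48² = 1602/2304
Gini = 1 - Σpᵢ² = 1 - 1602/2304 = 0.3047

0.3047


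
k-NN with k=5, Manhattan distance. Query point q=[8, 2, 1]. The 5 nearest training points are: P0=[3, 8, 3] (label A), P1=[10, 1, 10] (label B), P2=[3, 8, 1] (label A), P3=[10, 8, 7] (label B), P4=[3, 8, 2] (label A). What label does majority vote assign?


d(q,P0) = 13  (label A)
d(q,P1) = 12  (label B)
d(q,P2) = 11  (label A)
d(q,P3) = 14  (label B)
d(q,P4) = 12  (label A)
Votes: A=3, B=2
Majority → A

A


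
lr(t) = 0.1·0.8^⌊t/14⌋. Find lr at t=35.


n_drops = ⌊35/14⌋ = 2
lr = 0.1·0.8^2 = 0.1·0.64 = 0.064

0.064


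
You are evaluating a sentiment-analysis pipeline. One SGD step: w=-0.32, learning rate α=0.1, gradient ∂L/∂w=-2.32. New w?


w_new = w - α·∇
= -0.32 - 0.1·-2.32
= -0.32 + 0.232
= -0.088

-0.088


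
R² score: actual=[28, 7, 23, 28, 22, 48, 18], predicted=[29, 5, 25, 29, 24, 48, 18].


ȳ = 24.8571
SS_res = Σ(y-ŷ)² = 14
SS_tot = Σ(y-ȳ)² = 932.86
R² = 1 - SS_res/SS_tot = 1 - 0.015 = 0.985

0.985


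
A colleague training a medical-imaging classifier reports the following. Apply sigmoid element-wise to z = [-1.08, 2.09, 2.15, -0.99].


σ(-1.08) = 1/(1+e^1.08) = 0.2535
σ(2.09) = 1/(1+e^-2.09) = 0.8899
σ(2.15) = 1/(1+e^-2.15) = 0.8957
σ(-0.99) = 1/(1+e^0.99) = 0.2709
result = [0.2535, 0.8899, 0.8957, 0.2709]

[0.2535, 0.8899, 0.8957, 0.2709]


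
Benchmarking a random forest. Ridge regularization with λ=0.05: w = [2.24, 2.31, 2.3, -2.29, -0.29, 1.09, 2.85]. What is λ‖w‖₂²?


‖w‖₂² = (2.24)² + (2.31)² + (2.3)² + (-2.29)² + (-0.29)² + (1.09)² + (2.85)²
     = 5.0176 + 5.3361 + 5.29 + 5.2441 + 0.0841 + 1.1881 + 8.1225
     = 30.2825
λ·‖w‖₂² = 0.05·30.2825 = 1.514125

1.514125


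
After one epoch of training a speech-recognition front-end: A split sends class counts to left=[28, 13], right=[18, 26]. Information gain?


Parent = [46, 39], H_parent = 0.9951
H_left = 0.9012 (n=41), H_right = 0.976 (n=44)
H_children = (41/85)·0.9012 + (44/85)·0.976 = 0.9399
IG = 0.9951 - 0.9399 = 0.0552

0.0552


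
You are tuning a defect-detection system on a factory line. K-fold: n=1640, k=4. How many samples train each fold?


Fold size = 1640/4 = 410
Training per fold = 1640 - 410 = 1230

1230


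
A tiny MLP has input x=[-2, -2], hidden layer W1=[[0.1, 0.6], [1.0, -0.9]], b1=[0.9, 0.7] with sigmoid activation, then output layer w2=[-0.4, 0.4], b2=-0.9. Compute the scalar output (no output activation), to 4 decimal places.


z1[0] = (0.1)·(-2) + (0.6)·(-2) + 0.9 = -0.5
z1[1] = (1.0)·(-2) + (-0.9)·(-2) + 0.7 = 0.5
h = sigmoid(z1) = [0.3775, 0.6225]
output = (-0.4)·(0.3775) + (0.4)·(0.6225) - 0.9 = -0.802

-0.802


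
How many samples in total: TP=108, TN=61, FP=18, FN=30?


Total = TP + TN + FP + FN
= 108 + 61 + 18 + 30
= 217
(Predicted positive: 126, predicted negative: 91)

217


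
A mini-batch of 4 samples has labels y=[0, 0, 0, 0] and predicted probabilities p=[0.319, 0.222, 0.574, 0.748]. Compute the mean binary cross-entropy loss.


L[0] = -ln(1-0.319) = -ln(0.681) = 0.3842
L[1] = -ln(1-0.222) = -ln(0.778) = 0.251
L[2] = -ln(1-0.574) = -ln(0.426) = 0.8533
L[3] = -ln(1-0.748) = -ln(0.252) = 1.3783
mean = (0.3842 + 0.251 + 0.8533 + 1.3783)/4 = 0.7167

0.7167


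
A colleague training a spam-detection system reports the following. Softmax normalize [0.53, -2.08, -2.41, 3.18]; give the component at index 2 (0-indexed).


Exponentials: e^0.53=1.6989, e^-2.08=0.1249, e^-2.41=0.0898, e^3.18=24.0468
Sum = 25.9604
Softmax = [0.0654, 0.0048, 0.0035, 0.9263]
p[2] = 0.0898/25.9604 = 0.0035

0.0035


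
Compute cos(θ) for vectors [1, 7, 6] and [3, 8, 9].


A·B = 1·3 + 7·8 + 6·9 = 113
‖A‖ = √86 = 9.2736, ‖B‖ = √154 = 12.4097
cos = 113/(√86·√154) = 113/√13244 = 0.9819

0.9819


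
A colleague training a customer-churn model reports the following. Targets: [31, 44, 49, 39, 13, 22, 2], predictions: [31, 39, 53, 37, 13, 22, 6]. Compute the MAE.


Absolute errors: |31-31|=0, |44-39|=5, |49-53|=4, |39-37|=2, |13-13|=0, |22-22|=0, |2-6|=4
Sum = 15
MAE = 15/7 = 15/7

15/7


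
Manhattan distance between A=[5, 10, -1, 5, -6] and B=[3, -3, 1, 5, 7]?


d = |5-3| + |10+ 3| + |-1-1| + |5-5| + |-6-7|
  = 2 + 13 + 2 + 0 + 13
  = 30

30


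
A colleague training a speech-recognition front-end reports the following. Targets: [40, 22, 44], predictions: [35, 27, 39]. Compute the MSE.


Squared errors: (40-35)²=25, (22-27)²=25, (44-39)²=25
Sum = 75
MSE = 75/3 = 25

25


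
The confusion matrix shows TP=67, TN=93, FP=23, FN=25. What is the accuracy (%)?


Accuracy = (TP+TN)/(TP+TN+FP+FN)
= (67+93)/(208)
= 160/208 = 76.92%

76.92%


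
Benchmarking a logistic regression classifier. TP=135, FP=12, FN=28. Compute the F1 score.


Precision = 135/147 = 0.9184
Recall = 135/163 = 0.8282
F1 = 2·P·R/(P+R) = 2·TP/(2·TP+FP+FN) = 270/(270+12+28) = 270/310 = 0.871

0.871


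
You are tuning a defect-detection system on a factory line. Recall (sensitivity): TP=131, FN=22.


Recall = TP/(TP+FN)
= 131/(131+22)
= 131/153 = 85.62%

85.62%


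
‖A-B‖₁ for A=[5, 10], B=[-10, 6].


d = |5+ 10| + |10-6|
  = 15 + 4
  = 19

19


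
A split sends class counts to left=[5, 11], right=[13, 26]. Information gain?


Parent = [18, 37], H_parent = 0.9121
H_left = 0.896 (n=16), H_right = 0.9183 (n=39)
H_children = (16/55)·0.896 + (39/55)·0.9183 = 0.9118
IG = 0.9121 - 0.9118 = 0.0003

0.0003


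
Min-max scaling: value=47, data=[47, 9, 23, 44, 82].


min=9, max=82
(47-9)/(82-9) = 38/73 = 0.5205

0.5205


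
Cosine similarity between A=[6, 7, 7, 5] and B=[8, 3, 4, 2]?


A·B = 6·8 + 7·3 + 7·4 + 5·2 = 107
‖A‖ = √159 = 12.6095, ‖B‖ = √93 = 9.6437
cos = 107/(√159·√93) = 107/√14787 = 0.8799

0.8799


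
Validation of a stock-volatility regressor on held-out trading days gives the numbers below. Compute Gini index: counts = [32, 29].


Probabilities: [32/61, 29/61] ≈ [0.5246, 0.4754]
Σpᵢ² = (1024 + 841)/61² = 1865/3721
Gini = 1 - Σpᵢ² = 1 - 1865/3721 = 0.4988

0.4988


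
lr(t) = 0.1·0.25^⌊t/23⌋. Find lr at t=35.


n_drops = ⌊35/23⌋ = 1
lr = 0.1·0.25^1 = 0.1·0.25 = 0.025

0.025


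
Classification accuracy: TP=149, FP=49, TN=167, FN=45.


Accuracy = (TP+TN)/(TP+TN+FP+FN)
= (149+167)/(410)
= 316/410 = 77.07%

77.07%


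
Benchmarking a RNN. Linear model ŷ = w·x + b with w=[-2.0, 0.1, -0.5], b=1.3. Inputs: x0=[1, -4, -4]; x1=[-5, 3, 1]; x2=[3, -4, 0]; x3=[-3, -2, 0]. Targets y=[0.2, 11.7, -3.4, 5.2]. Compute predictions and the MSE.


ŷ0 = (-2.0)·(1) + (0.1)·(-4) + (-0.5)·(-4) + 1.3 = 0.9
ŷ1 = (-2.0)·(-5) + (0.1)·(3) + (-0.5)·(1) + 1.3 = 11.1
ŷ2 = (-2.0)·(3) + (0.1)·(-4) + (-0.5)·(0) + 1.3 = -5.1
ŷ3 = (-2.0)·(-3) + (0.1)·(-2) + (-0.5)·(0) + 1.3 = 7.1
errors² = [0.49, 0.36, 2.89, 3.61]
MSE = 7.3500/4 = 1.8375

1.8375


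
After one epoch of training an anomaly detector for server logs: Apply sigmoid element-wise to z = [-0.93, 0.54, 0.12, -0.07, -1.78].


σ(-0.93) = 1/(1+e^0.93) = 0.2829
σ(0.54) = 1/(1+e^-0.54) = 0.6318
σ(0.12) = 1/(1+e^-0.12) = 0.53
σ(-0.07) = 1/(1+e^0.07) = 0.4825
σ(-1.78) = 1/(1+e^1.78) = 0.1443
result = [0.2829, 0.6318, 0.53, 0.4825, 0.1443]

[0.2829, 0.6318, 0.53, 0.4825, 0.1443]


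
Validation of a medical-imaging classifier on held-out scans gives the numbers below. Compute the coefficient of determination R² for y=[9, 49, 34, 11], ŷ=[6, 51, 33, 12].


ȳ = 25.75
SS_res = Σ(y-ŷ)² = 15
SS_tot = Σ(y-ȳ)² = 1106.75
R² = 1 - SS_res/SS_tot = 1 - 0.0136 = 0.9864

0.9864


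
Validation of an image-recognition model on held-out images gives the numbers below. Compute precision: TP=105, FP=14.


Precision = TP/(TP+FP)
= 105/(105+14)
= 105/119 = 88.24%

88.24%


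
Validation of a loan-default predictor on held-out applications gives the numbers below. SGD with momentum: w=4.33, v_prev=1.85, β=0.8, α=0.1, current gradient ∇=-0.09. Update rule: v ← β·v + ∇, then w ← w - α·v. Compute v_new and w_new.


v_new = 0.8·1.85 - 0.09 = 1.48 - 0.09 = 1.39
w_new = 4.33 - 0.1·1.39 = 4.33 - 0.139 = 4.191

v_new=1.39, w_new=4.191


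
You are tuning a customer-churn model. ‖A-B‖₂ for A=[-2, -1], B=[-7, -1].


d = √((-2+ 7)² + (-1+ 1)²)
  = √(25 + 0)
  = √25 = 5.0

5.0


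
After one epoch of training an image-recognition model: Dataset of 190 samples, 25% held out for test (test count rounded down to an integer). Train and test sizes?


Test = ⌊190·25/100⌋ = 47
Train = 190 - 47 = 143

Train: 143, Test: 47


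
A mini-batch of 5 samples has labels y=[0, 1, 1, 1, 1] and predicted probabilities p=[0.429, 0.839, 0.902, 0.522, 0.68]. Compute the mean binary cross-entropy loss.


L[0] = -ln(1-0.429) = -ln(0.571) = 0.5604
L[1] = -ln(0.839) = 0.1755
L[2] = -ln(0.902) = 0.1031
L[3] = -ln(0.522) = 0.6501
L[4] = -ln(0.68) = 0.3857
mean = (0.5604 + 0.1755 + 0.1031 + 0.6501 + 0.3857)/5 = 0.375

0.375


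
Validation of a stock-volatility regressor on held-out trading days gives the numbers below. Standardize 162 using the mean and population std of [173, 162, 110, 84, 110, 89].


μ = 121.3333, σ = 34.2036
z = (162 - 121.3333)/34.2036 = 1.189

1.189


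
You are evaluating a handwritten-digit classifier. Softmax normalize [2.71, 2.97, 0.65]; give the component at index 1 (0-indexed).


Exponentials: e^2.71=15.0293, e^2.97=19.4919, e^0.65=1.9155
Sum = 36.4367
Softmax = [0.4125, 0.535, 0.0526]
p[1] = 19.4919/36.4367 = 0.535

0.535


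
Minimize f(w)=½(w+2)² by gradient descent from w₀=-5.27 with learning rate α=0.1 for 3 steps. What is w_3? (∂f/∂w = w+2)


step 1: grad = -5.27+2 = -3.27; w = -5.27 - 0.1·(-3.27) = -4.943
step 2: grad = -4.943+2 = -2.943; w = -4.943 - 0.1·(-2.943) = -4.6487
step 3: grad = -4.6487+2 = -2.6487; w = -4.6487 - 0.1·(-2.6487) = -4.38383

-4.38383


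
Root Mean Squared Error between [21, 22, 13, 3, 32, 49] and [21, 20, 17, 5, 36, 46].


MSE = 49/6 = 8.1667
RMSE = √(49/6) = 2.8577

2.8577


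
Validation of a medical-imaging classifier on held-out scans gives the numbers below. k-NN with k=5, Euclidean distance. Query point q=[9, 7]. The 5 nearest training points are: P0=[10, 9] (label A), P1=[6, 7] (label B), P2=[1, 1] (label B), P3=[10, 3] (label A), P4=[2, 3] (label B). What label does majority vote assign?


d(q,P0) = 2.2361  (label A)
d(q,P1) = 3.0  (label B)
d(q,P2) = 10.0  (label B)
d(q,P3) = 4.1231  (label A)
d(q,P4) = 8.0623  (label B)
Votes: A=2, B=3
Majority → B

B


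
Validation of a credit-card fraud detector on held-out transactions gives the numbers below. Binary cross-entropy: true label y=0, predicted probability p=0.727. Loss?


BCE = -[y·ln(p) + (1-y)·ln(1-p)]
= -0 - 1·ln(1-0.727)
= -ln(0.273) = 1.2983

1.2983


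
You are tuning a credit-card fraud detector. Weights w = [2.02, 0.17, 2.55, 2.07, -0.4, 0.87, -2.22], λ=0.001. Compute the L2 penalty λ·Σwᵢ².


‖w‖₂² = (2.02)² + (0.17)² + (2.55)² + (2.07)² + (-0.4)² + (0.87)² + (-2.22)²
     = 4.0804 + 0.0289 + 6.5025 + 4.2849 + 0.16 + 0.7569 + 4.9284
     = 20.742
λ·‖w‖₂² = 0.001·20.742 = 0.020742

0.020742


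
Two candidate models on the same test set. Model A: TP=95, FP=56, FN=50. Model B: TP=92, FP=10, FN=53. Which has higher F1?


Model A: P=95/151=0.6291, R=95/145=0.6552, F1=2PR/(P+R)=2TP/(2TP+FP+FN)=190/296=0.6419
Model B: P=92/102=0.902, R=92/145=0.6345, F1=2PR/(P+R)=2TP/(2TP+FP+FN)=184/247=0.7449
0.6419 < 0.7449 → Model B

Model B


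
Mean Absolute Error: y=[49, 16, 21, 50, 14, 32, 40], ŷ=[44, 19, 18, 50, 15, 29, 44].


Absolute errors: |49-44|=5, |16-19|=3, |21-18|=3, |50-50|=0, |14-15|=1, |32-29|=3, |40-44|=4
Sum = 19
MAE = 19/7 = 19/7

19/7


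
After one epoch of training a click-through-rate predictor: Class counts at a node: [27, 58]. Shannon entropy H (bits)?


Probabilities: [27/85, 58/85] ≈ [0.3176, 0.6824]
H = -((27/85)·log₂(27/85) + (58/85)·log₂(58/85))
  = 0.9018 bits

0.9018 bits


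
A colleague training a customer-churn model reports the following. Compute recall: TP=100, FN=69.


Recall = TP/(TP+FN)
= 100/(100+69)
= 100/169 = 59.17%

59.17%


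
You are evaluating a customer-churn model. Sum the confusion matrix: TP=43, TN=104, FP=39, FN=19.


Total = TP + TN + FP + FN
= 43 + 104 + 39 + 19
= 205
(Predicted positive: 82, predicted negative: 123)

205


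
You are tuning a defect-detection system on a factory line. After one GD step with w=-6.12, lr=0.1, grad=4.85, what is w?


w_new = w - α·∇
= -6.12 - 0.1·4.85
= -6.12 - 0.485
= -6.605

-6.605


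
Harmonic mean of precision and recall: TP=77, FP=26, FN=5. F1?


Precision = 77/103 = 0.7476
Recall = 77/82 = 0.939
F1 = 2·P·R/(P+R) = 2·TP/(2·TP+FP+FN) = 154/(154+26+5) = 154/185 = 0.8324

0.8324


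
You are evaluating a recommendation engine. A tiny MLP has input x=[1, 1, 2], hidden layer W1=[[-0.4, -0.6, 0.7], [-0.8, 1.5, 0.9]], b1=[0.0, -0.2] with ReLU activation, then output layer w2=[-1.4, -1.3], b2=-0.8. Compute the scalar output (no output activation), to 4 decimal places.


z1[0] = (-0.4)·(1) + (-0.6)·(1) + (0.7)·(2) + 0.0 = 0.4
z1[1] = (-0.8)·(1) + (1.5)·(1) + (0.9)·(2) - 0.2 = 2.3
h = ReLU(z1) = [0.4, 2.3]
output = (-1.4)·(0.4) + (-1.3)·(2.3) - 0.8 = -4.35

-4.35


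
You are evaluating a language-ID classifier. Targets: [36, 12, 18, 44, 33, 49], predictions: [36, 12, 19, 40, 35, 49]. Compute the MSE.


Squared errors: (36-36)²=0, (12-12)²=0, (18-19)²=1, (44-40)²=16, (33-35)²=4, (49-49)²=0
Sum = 21
MSE = 21/6 = 7/2

7/2


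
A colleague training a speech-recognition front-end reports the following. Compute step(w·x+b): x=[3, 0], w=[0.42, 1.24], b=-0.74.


z = (3)·(0.42) + (0)·(1.24) - 0.74
  = 0.52
step(z) = 1 (z≥0)

1


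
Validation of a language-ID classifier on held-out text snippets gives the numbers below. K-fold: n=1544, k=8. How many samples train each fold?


Fold size = 1544/8 = 193
Training per fold = 1544 - 193 = 1351

1351


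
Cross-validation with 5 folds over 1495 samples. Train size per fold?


Fold size = 1495/5 = 299
Training per fold = 1495 - 299 = 1196

1196


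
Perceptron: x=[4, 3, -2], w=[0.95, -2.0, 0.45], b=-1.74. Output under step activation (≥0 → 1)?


z = (4)·(0.95) + (3)·(-2.0) + (-2)·(0.45) - 1.74
  = -4.84
step(z) = 0 (z<0)

0


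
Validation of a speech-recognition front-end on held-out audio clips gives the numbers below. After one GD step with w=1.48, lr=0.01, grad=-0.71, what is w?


w_new = w - α·∇
= 1.48 - 0.01·-0.71
= 1.48 + 0.0071
= 1.4871

1.4871


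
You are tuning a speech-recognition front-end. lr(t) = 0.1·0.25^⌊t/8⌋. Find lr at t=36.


n_drops = ⌊36/8⌋ = 4
lr = 0.1·0.25^4 = 0.1·0.00390625 = 0.000390625

0.000390625


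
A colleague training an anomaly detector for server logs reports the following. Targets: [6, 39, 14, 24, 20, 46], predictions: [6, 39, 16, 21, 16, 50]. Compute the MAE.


Absolute errors: |6-6|=0, |39-39|=0, |14-16|=2, |24-21|=3, |20-16|=4, |46-50|=4
Sum = 13
MAE = 13/6 = 13/6

13/6


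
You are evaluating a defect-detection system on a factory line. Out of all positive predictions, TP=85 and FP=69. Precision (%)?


Precision = TP/(TP+FP)
= 85/(85+69)
= 85/154 = 55.19%

55.19%


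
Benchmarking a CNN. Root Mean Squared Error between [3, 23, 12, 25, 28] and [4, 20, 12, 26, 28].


MSE = 11/5 = 2.2
RMSE = √(11/5) = 1.4832

1.4832


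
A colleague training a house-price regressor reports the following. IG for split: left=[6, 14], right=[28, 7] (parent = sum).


Parent = [34, 21], H_parent = 0.9593
H_left = 0.8813 (n=20), H_right = 0.7219 (n=35)
H_children = (20/55)·0.8813 + (35/55)·0.7219 = 0.7799
IG = 0.9593 - 0.7799 = 0.1794

0.1794


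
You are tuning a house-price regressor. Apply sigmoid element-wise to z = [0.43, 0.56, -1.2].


σ(0.43) = 1/(1+e^-0.43) = 0.6059
σ(0.56) = 1/(1+e^-0.56) = 0.6365
σ(-1.2) = 1/(1+e^1.2) = 0.2315
result = [0.6059, 0.6365, 0.2315]

[0.6059, 0.6365, 0.2315]


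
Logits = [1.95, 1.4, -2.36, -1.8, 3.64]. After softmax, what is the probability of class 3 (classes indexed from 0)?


Exponentials: e^1.95=7.0287, e^1.4=4.0552, e^-2.36=0.0944, e^-1.8=0.1653, e^3.64=38.0918
Sum = 49.4354
Softmax = [0.1422, 0.082, 0.0019, 0.0033, 0.7705]
p[3] = 0.1653/49.4354 = 0.0033

0.0033


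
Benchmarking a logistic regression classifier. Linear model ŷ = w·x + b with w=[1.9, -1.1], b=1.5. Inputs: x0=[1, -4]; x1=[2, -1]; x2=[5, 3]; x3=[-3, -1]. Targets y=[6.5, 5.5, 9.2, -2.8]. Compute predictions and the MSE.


ŷ0 = (1.9)·(1) + (-1.1)·(-4) + 1.5 = 7.8
ŷ1 = (1.9)·(2) + (-1.1)·(-1) + 1.5 = 6.4
ŷ2 = (1.9)·(5) + (-1.1)·(3) + 1.5 = 7.7
ŷ3 = (1.9)·(-3) + (-1.1)·(-1) + 1.5 = -3.1
errors² = [1.69, 0.81, 2.25, 0.09]
MSE = 4.8400/4 = 1.21

1.21


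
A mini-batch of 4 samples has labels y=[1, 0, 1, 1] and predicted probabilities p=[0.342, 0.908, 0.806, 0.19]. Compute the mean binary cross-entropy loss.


L[0] = -ln(0.342) = 1.0729
L[1] = -ln(1-0.908) = -ln(0.092) = 2.386
L[2] = -ln(0.806) = 0.2157
L[3] = -ln(0.19) = 1.6607
mean = (1.0729 + 2.386 + 0.2157 + 1.6607)/4 = 1.3338

1.3338


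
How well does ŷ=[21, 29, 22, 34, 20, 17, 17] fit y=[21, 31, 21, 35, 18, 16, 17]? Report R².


ȳ = 22.7143
SS_res = Σ(y-ŷ)² = 11
SS_tot = Σ(y-ȳ)² = 325.43
R² = 1 - SS_res/SS_tot = 1 - 0.0338 = 0.9662

0.9662


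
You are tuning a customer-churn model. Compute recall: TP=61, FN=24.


Recall = TP/(TP+FN)
= 61/(61+24)
= 61/85 = 71.76%

71.76%


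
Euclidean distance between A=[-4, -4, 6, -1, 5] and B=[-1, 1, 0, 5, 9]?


d = √((-4+ 1)² + (-4-1)² + (6-0)² + (-1-5)² + (5-9)²)
  = √(9 + 25 + 36 + 36 + 16)
  = √122 = 11.0454

11.0454


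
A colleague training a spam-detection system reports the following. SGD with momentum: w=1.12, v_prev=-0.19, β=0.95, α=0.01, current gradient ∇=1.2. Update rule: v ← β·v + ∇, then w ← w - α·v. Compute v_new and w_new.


v_new = 0.95·-0.19 + 1.2 = -0.1805 + 1.2 = 1.0195
w_new = 1.12 - 0.01·1.0195 = 1.12 - 0.010195 = 1.109805

v_new=1.0195, w_new=1.109805


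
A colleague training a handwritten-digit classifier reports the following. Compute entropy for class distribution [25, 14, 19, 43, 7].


Probabilities: [25/108, 14/108, 19/108, 43/108, 7/108] ≈ [0.2315, 0.1296, 0.1759, 0.3981, 0.0648]
H = -((25/108)·log₂(25/108) + (14/108)·log₂(14/108) + (19/108)·log₂(19/108) + (43/108)·log₂(43/108) + (7/108)·log₂(7/108))
  = 2.0966 bits

2.0966 bits


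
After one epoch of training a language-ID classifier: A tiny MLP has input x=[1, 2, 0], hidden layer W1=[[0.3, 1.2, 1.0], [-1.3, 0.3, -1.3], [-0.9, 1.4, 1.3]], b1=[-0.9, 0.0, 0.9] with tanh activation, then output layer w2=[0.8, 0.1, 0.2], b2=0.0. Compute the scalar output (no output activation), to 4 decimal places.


z1[0] = (0.3)·(1) + (1.2)·(2) + (1.0)·(0) - 0.9 = 1.8
z1[1] = (-1.3)·(1) + (0.3)·(2) + (-1.3)·(0) + 0.0 = -0.7
z1[2] = (-0.9)·(1) + (1.4)·(2) + (1.3)·(0) + 0.9 = 2.8
h = tanh(z1) = [0.9468, -0.6044, 0.9926]
output = (0.8)·(0.9468) + (0.1)·(-0.6044) + (0.2)·(0.9926) + 0.0 = 0.8955

0.8955


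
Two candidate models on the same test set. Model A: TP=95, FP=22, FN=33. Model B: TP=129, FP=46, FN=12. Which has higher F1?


Model A: P=95/117=0.812, R=95/128=0.7422, F1=2PR/(P+R)=2TP/(2TP+FP+FN)=190/245=0.7755
Model B: P=129/175=0.7371, R=129/141=0.9149, F1=2PR/(P+R)=2TP/(2TP+FP+FN)=258/316=0.8165
0.7755 < 0.8165 → Model B

Model B


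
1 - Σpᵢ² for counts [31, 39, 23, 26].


Probabilities: [31/119, 39/119, 23/119, 26/119] ≈ [0.2605, 0.3277, 0.1933, 0.2185]
Σpᵢ² = (961 + 1521 + 529 + 676)/119² = 3687/14161
Gini = 1 - Σpᵢ² = 1 - 3687/14161 = 0.7396

0.7396


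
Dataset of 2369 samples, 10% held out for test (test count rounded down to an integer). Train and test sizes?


Test = ⌊2369·10/100⌋ = 236
Train = 2369 - 236 = 2133

Train: 2133, Test: 236


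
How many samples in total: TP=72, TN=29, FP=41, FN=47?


Total = TP + TN + FP + FN
= 72 + 29 + 41 + 47
= 189
(Predicted positive: 113, predicted negative: 76)

189


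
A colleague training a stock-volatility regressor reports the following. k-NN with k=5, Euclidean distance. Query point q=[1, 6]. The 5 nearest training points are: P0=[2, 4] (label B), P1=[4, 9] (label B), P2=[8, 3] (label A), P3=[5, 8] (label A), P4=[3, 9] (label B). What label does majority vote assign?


d(q,P0) = 2.2361  (label B)
d(q,P1) = 4.2426  (label B)
d(q,P2) = 7.6158  (label A)
d(q,P3) = 4.4721  (label A)
d(q,P4) = 3.6056  (label B)
Votes: A=2, B=3
Majority → B

B


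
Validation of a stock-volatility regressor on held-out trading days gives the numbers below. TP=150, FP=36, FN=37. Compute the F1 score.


Precision = 150/186 = 0.8065
Recall = 150/187 = 0.8021
F1 = 2·P·R/(P+R) = 2·TP/(2·TP+FP+FN) = 300/(300+36+37) = 300/373 = 0.8043

0.8043


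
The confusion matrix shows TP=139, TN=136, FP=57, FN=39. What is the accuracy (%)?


Accuracy = (TP+TN)/(TP+TN+FP+FN)
= (139+136)/(371)
= 275/371 = 74.12%

74.12%


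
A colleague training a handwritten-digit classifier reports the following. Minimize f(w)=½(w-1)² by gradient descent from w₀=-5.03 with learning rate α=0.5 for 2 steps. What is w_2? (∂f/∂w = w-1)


step 1: grad = -5.03-1 = -6.03; w = -5.03 - 0.5·(-6.03) = -2.015
step 2: grad = -2.015-1 = -3.015; w = -2.015 - 0.5·(-3.015) = -0.5075

-0.5075


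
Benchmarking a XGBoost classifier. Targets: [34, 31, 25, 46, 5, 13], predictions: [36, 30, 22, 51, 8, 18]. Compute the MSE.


Squared errors: (34-36)²=4, (31-30)²=1, (25-22)²=9, (46-51)²=25, (5-8)²=9, (13-18)²=25
Sum = 73
MSE = 73/6 = 73/6

73/6


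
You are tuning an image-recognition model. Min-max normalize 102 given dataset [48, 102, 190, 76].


min=48, max=190
(102-48)/(190-48) = 54/142 = 0.3803

0.3803


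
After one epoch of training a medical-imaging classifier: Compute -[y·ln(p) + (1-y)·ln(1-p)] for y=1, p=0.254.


BCE = -[y·ln(p) + (1-y)·ln(1-p)]
= -1·ln(0.254) - 0
= -ln(0.254) = 1.3704

1.3704


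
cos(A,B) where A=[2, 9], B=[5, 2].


A·B = 2·5 + 9·2 = 28
‖A‖ = √85 = 9.2195, ‖B‖ = √29 = 5.3852
cos = 28/(√85·√29) = 28/√2465 = 0.564

0.564


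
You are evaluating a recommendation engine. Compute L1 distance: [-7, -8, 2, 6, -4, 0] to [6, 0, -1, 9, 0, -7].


d = |-7-6| + |-8-0| + |2+ 1| + |6-9| + |-4-0| + |0+ 7|
  = 13 + 8 + 3 + 3 + 4 + 7
  = 38

38


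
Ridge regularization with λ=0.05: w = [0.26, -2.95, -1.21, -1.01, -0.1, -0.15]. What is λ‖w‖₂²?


‖w‖₂² = (0.26)² + (-2.95)² + (-1.21)² + (-1.01)² + (-0.1)² + (-0.15)²
     = 0.0676 + 8.7025 + 1.4641 + 1.0201 + 0.01 + 0.0225
     = 11.2868
λ·‖w‖₂² = 0.05·11.2868 = 0.56434

0.56434


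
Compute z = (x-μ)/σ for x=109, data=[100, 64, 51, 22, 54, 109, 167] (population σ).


μ = 81, σ = 44.6254
z = (109 - 81)/44.6254 = 0.6274

0.6274


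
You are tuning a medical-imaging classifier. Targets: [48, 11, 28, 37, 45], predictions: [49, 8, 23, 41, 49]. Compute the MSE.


Squared errors: (48-49)²=1, (11-8)²=9, (28-23)²=25, (37-41)²=16, (45-49)²=16
Sum = 67
MSE = 67/5 = 67/5

67/5


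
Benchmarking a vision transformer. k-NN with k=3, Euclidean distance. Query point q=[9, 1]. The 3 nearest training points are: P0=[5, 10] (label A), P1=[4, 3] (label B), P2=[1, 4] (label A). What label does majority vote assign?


d(q,P0) = 9.8489  (label A)
d(q,P1) = 5.3852  (label B)
d(q,P2) = 8.544  (label A)
Votes: A=2, B=1
Majority → A

A


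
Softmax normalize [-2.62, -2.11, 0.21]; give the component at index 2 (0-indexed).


Exponentials: e^-2.62=0.0728, e^-2.11=0.1212, e^0.21=1.2337
Sum = 1.4277
Softmax = [0.051, 0.0849, 0.8641]
p[2] = 1.2337/1.4277 = 0.8641

0.8641


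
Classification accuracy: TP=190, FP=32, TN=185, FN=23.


Accuracy = (TP+TN)/(TP+TN+FP+FN)
= (190+185)/(430)
= 375/430 = 87.21%

87.21%


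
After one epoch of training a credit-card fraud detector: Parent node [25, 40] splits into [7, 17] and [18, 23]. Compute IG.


Parent = [25, 40], H_parent = 0.9612
H_left = 0.8709 (n=24), H_right = 0.9892 (n=41)
H_children = (24/65)·0.8709 + (41/65)·0.9892 = 0.9455
IG = 0.9612 - 0.9455 = 0.0157

0.0157


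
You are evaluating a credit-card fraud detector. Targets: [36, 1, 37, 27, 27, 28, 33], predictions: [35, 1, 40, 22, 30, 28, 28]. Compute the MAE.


Absolute errors: |36-35|=1, |1-1|=0, |37-40|=3, |27-22|=5, |27-30|=3, |28-28|=0, |33-28|=5
Sum = 17
MAE = 17/7 = 17/7

17/7


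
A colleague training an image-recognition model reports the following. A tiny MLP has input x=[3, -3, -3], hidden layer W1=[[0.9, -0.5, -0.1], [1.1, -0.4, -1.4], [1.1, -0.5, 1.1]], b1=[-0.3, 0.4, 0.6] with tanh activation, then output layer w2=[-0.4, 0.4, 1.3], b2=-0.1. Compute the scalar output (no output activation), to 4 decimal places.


z1[0] = (0.9)·(3) + (-0.5)·(-3) + (-0.1)·(-3) - 0.3 = 4.2
z1[1] = (1.1)·(3) + (-0.4)·(-3) + (-1.4)·(-3) + 0.4 = 9.1
z1[2] = (1.1)·(3) + (-0.5)·(-3) + (1.1)·(-3) + 0.6 = 2.1
h = tanh(z1) = [0.9996, 1.0, 0.9705]
output = (-0.4)·(0.9996) + (0.4)·(1.0) + (1.3)·(0.9705) - 0.1 = 1.1618

1.1618


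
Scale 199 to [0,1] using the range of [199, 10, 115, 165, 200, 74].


min=10, max=200
(199-10)/(200-10) = 189/190 = 0.9947

0.9947


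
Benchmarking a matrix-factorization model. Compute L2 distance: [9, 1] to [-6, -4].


d = √((9+ 6)² + (1+ 4)²)
  = √(225 + 25)
  = √250 = 15.8114

15.8114


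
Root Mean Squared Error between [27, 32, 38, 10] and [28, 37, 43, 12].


MSE = 55/4 = 13.75
RMSE = √(55/4) = 3.7081

3.7081


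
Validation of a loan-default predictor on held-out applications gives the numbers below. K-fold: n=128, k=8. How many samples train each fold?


Fold size = 128/8 = 16
Training per fold = 128 - 16 = 112

112


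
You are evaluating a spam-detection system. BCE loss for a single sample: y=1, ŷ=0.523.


BCE = -[y·ln(p) + (1-y)·ln(1-p)]
= -1·ln(0.523) - 0
= -ln(0.523) = 0.6482

0.6482


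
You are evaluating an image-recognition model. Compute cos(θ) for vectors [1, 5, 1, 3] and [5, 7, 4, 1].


A·B = 1·5 + 5·7 + 1·4 + 3·1 = 47
‖A‖ = √36 = 6, ‖B‖ = √91 = 9.5394
cos = 47/(√36·√91) = 47/√3276 = 0.8212

0.8212


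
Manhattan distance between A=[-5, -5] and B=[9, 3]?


d = |-5-9| + |-5-3|
  = 14 + 8
  = 22

22


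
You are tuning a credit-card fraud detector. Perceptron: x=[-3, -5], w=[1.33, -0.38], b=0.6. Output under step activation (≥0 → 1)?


z = (-3)·(1.33) + (-5)·(-0.38) + 0.6
  = -1.49
step(z) = 0 (z<0)

0


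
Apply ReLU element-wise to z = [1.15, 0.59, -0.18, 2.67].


ReLU(1.15) = max(0, 1.15) = 1.15
ReLU(0.59) = max(0, 0.59) = 0.59
ReLU(-0.18) = max(0, -0.18) = 0.0
ReLU(2.67) = max(0, 2.67) = 2.67
result = [1.15, 0.59, 0.0, 2.67]

[1.15, 0.59, 0.0, 2.67]


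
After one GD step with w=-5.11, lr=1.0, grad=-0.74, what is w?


w_new = w - α·∇
= -5.11 - 1.0·-0.74
= -5.11 + 0.74
= -4.37

-4.37


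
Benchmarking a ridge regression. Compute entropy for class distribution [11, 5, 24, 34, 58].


Probabilities: [11/132, 5/132, 24/132, 34/132, 58/132] ≈ [0.0833, 0.0379, 0.1818, 0.2576, 0.4394]
H = -((11/132)·log₂(11/132) + (5/132)·log₂(5/132) + (24/132)·log₂(24/132) + (34/132)·log₂(34/132) + (58/132)·log₂(58/132))
  = 1.9502 bits

1.9502 bits


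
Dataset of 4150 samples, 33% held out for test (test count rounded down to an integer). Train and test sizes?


Test = ⌊4150·33/100⌋ = 1369
Train = 4150 - 1369 = 2781

Train: 2781, Test: 1369


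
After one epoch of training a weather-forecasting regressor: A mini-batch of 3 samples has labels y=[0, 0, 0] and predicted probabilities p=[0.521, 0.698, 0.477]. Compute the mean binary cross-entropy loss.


L[0] = -ln(1-0.521) = -ln(0.479) = 0.7361
L[1] = -ln(1-0.698) = -ln(0.302) = 1.1973
L[2] = -ln(1-0.477) = -ln(0.523) = 0.6482
mean = (0.7361 + 1.1973 + 0.6482)/3 = 0.8605

0.8605


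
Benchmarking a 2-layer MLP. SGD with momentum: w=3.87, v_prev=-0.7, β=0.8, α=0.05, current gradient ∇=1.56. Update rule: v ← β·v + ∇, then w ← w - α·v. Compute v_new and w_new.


v_new = 0.8·-0.7 + 1.56 = -0.56 + 1.56 = 1
w_new = 3.87 - 0.05·1 = 3.87 - 0.05 = 3.82

v_new=1, w_new=3.82


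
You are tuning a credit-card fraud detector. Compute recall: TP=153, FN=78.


Recall = TP/(TP+FN)
= 153/(153+78)
= 153/231 = 66.23%

66.23%


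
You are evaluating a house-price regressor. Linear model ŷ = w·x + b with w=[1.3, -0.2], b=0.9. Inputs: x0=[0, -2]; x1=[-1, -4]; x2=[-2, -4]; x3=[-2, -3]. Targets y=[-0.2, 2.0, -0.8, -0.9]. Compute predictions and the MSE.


ŷ0 = (1.3)·(0) + (-0.2)·(-2) + 0.9 = 1.3
ŷ1 = (1.3)·(-1) + (-0.2)·(-4) + 0.9 = 0.4
ŷ2 = (1.3)·(-2) + (-0.2)·(-4) + 0.9 = -0.9
ŷ3 = (1.3)·(-2) + (-0.2)·(-3) + 0.9 = -1.1
errors² = [2.25, 2.56, 0.01, 0.04]
MSE = 4.8600/4 = 1.215

1.215


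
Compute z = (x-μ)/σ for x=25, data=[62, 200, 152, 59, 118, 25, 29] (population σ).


μ = 92.1429, σ = 61.3967
z = (25 - 92.1429)/61.3967 = -1.0936

-1.0936


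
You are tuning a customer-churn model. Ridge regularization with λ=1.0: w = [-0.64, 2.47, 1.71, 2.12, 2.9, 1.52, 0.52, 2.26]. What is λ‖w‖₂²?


‖w‖₂² = (-0.64)² + (2.47)² + (1.71)² + (2.12)² + (2.9)² + (1.52)² + (0.52)² + (2.26)²
     = 0.4096 + 6.1009 + 2.9241 + 4.4944 + 8.41 + 2.3104 + 0.2704 + 5.1076
     = 30.0274
λ·‖w‖₂² = 1.0·30.0274 = 30.0274

30.0274


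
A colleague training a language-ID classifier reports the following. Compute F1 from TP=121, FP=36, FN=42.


Precision = 121/157 = 0.7707
Recall = 121/163 = 0.7423
F1 = 2·P·R/(P+R) = 2·TP/(2·TP+FP+FN) = 242/(242+36+42) = 242/320 = 0.7562

0.7562


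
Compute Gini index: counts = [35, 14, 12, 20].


Probabilities: [35/81, 14/81, 12/81, 20/81] ≈ [0.4321, 0.1728, 0.1481, 0.2469]
Σpᵢ² = (1225 + 196 + 144 + 400)/81² = 1965/6561
Gini = 1 - Σpᵢ² = 1 - 1965/6561 = 0.7005

0.7005


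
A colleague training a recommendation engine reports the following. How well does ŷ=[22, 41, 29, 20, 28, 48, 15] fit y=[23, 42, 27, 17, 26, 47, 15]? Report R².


ȳ = 28.1429
SS_res = Σ(y-ŷ)² = 20
SS_tot = Σ(y-ȳ)² = 876.86
R² = 1 - SS_res/SS_tot = 1 - 0.0228 = 0.9772

0.9772


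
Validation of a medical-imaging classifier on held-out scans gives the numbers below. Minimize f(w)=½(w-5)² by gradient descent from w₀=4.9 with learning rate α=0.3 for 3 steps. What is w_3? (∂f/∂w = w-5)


step 1: grad = 4.9-5 = -0.1; w = 4.9 - 0.3·(-0.1) = 4.93
step 2: grad = 4.93-5 = -0.07; w = 4.93 - 0.3·(-0.07) = 4.951
step 3: grad = 4.951-5 = -0.049; w = 4.951 - 0.3·(-0.049) = 4.9657

4.9657


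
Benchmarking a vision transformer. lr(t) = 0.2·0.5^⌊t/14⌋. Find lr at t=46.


n_drops = ⌊46/14⌋ = 3
lr = 0.2·0.5^3 = 0.2·0.125 = 0.025

0.025


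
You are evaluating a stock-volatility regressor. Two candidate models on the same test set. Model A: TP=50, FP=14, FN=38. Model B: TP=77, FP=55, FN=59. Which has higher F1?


Model A: P=50/64=0.7812, R=50/88=0.5682, F1=2PR/(P+R)=2TP/(2TP+FP+FN)=100/152=0.6579
Model B: P=77/132=0.5833, R=77/136=0.5662, F1=2PR/(P+R)=2TP/(2TP+FP+FN)=154/268=0.5746
0.6579 > 0.5746 → Model A

Model A


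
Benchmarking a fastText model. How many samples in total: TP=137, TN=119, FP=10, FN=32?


Total = TP + TN + FP + FN
= 137 + 119 + 10 + 32
= 298
(Predicted positive: 147, predicted negative: 151)

298


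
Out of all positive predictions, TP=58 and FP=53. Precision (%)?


Precision = TP/(TP+FP)
= 58/(58+53)
= 58/111 = 52.25%

52.25%


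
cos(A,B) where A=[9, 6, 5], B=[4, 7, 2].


A·B = 9·4 + 6·7 + 5·2 = 88
‖A‖ = √142 = 11.9164, ‖B‖ = √69 = 8.3066
cos = 88/(√142·√69) = 88/√9798 = 0.889

0.889


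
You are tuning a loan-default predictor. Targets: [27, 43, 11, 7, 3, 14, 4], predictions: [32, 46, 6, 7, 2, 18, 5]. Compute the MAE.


Absolute errors: |27-32|=5, |43-46|=3, |11-6|=5, |7-7|=0, |3-2|=1, |14-18|=4, |4-5|=1
Sum = 19
MAE = 19/7 = 19/7

19/7


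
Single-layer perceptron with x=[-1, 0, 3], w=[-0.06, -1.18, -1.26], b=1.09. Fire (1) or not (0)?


z = (-1)·(-0.06) + (0)·(-1.18) + (3)·(-1.26) + 1.09
  = -2.63
step(z) = 0 (z<0)

0


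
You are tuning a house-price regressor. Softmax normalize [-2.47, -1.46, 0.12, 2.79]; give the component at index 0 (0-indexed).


Exponentials: e^-2.47=0.0846, e^-1.46=0.2322, e^0.12=1.1275, e^2.79=16.281
Sum = 17.7253
Softmax = [0.0048, 0.0131, 0.0636, 0.9185]
p[0] = 0.0846/17.7253 = 0.0048

0.0048


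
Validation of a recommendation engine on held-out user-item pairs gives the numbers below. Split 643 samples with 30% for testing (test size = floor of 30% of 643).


Test = ⌊643·30/100⌋ = 192
Train = 643 - 192 = 451

Train: 451, Test: 192


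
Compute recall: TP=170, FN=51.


Recall = TP/(TP+FN)
= 170/(170+51)
= 170/221 = 76.92%

76.92%


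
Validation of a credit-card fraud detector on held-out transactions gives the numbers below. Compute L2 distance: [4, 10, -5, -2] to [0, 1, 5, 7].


d = √((4-0)² + (10-1)² + (-5-5)² + (-2-7)²)
  = √(16 + 81 + 100 + 81)
  = √278 = 16.6733

16.6733


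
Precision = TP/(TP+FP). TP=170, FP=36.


Precision = TP/(TP+FP)
= 170/(170+36)
= 170/206 = 82.52%

82.52%


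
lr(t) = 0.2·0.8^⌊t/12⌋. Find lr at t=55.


n_drops = ⌊55/12⌋ = 4
lr = 0.2·0.8^4 = 0.2·0.4096 = 0.08192

0.08192


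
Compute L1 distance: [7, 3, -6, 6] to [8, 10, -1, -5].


d = |7-8| + |3-10| + |-6+ 1| + |6+ 5|
  = 1 + 7 + 5 + 11
  = 24

24


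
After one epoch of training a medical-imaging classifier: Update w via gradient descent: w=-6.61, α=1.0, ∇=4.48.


w_new = w - α·∇
= -6.61 - 1.0·4.48
= -6.61 - 4.48
= -11.09

-11.09


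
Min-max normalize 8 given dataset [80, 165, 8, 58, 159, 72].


min=8, max=165
(8-8)/(165-8) = 0/157 = 0.0

0.0


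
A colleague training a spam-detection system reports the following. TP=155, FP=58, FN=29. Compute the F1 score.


Precision = 155/213 = 0.7277
Recall = 155/184 = 0.8424
F1 = 2·P·R/(P+R) = 2·TP/(2·TP+FP+FN) = 310/(310+58+29) = 310/397 = 0.7809

0.7809


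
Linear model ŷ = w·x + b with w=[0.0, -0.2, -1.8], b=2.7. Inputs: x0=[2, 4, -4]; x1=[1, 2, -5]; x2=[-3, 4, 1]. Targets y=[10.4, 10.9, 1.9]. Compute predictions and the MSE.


ŷ0 = (0.0)·(2) + (-0.2)·(4) + (-1.8)·(-4) + 2.7 = 9.1
ŷ1 = (0.0)·(1) + (-0.2)·(2) + (-1.8)·(-5) + 2.7 = 11.3
ŷ2 = (0.0)·(-3) + (-0.2)·(4) + (-1.8)·(1) + 2.7 = 0.1
errors² = [1.69, 0.16, 3.24]
MSE = 5.0900/3 = 1.6967

1.6967
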